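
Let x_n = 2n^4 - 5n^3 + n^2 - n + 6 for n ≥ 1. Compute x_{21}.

343083

x_{21} = 2·21^4 - 5·21^3 + 1·21^2 - 1·21 + 6 = 343083.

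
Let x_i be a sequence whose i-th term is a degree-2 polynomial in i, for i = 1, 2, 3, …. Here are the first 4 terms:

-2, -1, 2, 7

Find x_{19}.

1st diffs: 1, 3, 5.
2nd diffs: 2, 2 (constant).
Newton forward-difference form: x_i = -2 + 1·C(i-1,1) + 2·C(i-1,2).
At i = 19: i-1 = 18, so x_{19} = -2 + 18 + 306 = 322.

322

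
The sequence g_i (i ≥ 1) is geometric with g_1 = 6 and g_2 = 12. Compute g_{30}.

3221225472

Common ratio r = 2.
g_i = 6·2^(i-1).
g_{30} = 6·2^29 = 3221225472.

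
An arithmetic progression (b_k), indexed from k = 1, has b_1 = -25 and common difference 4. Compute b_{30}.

91

b_k = -25 + (k - 1)·4.
b_{30} = -25 + 29·4 = 91.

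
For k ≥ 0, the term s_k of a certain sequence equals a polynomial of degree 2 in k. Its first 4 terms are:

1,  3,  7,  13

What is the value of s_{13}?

183

1st diffs: 2, 4, 6.
2nd diffs: 2, 2 (constant).
Newton forward-difference form: s_k = 1 + 2·C(k,1) + 2·C(k,2).
At k = 13: k = 13, so s_{13} = 1 + 26 + 156 = 183.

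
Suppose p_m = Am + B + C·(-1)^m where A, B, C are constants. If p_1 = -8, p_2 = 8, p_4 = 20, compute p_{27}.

Plug in m = 1, 2, 4: A + B - C = -8; 2A + B + C = 8; 4A + B + C = 20.
Subtracting the first from the second: A + 2C = 16.
Subtracting the second from the third: 2A = 12.
Solving: C = 5, A = 6, then B = -9.
Therefore p_{27} = 162 + (-9) + 5·(-1) = 148.

148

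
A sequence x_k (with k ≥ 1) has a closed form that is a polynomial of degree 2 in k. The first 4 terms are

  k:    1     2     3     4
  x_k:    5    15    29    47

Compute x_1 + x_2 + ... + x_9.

1st diffs: 10, 14, 18.
2nd diffs: 4, 4 (constant).
Newton forward-difference form: x_k = 5 + 10·C(k-1,1) + 4·C(k-1,2).
Continuing: …, 69, 95, 125, 159, …, x_9 = 197.
Summing k = 1..9 (9 terms) gives 741.

741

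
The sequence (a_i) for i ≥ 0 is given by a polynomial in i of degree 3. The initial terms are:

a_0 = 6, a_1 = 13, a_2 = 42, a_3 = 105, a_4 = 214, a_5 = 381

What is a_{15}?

7881

1st diffs: 7, 29, 63, 109, 167.
2nd diffs: 22, 34, 46, 58.
3rd diffs: 12, 12, 12 (constant).
So a_i = 2i^3 + 5i^2 + 6.
Evaluating at i = 15 gives a_{15} = 7881.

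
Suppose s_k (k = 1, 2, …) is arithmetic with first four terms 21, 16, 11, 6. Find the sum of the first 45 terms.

-4005

Common difference d = -5.
s_k = 21 + (k - 1)·(-5).
s_{45} = -199; S = 45·(21 + (-199))/2 = -4005.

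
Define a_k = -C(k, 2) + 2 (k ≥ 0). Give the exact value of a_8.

-26

C(8, 2) = 28, so a_8 = -26.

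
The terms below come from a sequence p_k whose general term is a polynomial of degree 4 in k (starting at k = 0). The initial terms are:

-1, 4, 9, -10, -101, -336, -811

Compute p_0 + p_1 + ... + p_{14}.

1st diffs: 5, 5, -19, -91, -235, -475.
2nd diffs: 0, -24, -72, -144, -240.
3rd diffs: -24, -48, -72, -96.
4th diffs: -24, -24, -24 (constant).
So p_k = -k^4 + 2k^3 + k^2 + 3k - 1.
Continuing: …, -1646, -2985, -4996, -7871, …, p_{14} = -32691.
Summing k = 0..14 (15 terms) gives -104322.

-104322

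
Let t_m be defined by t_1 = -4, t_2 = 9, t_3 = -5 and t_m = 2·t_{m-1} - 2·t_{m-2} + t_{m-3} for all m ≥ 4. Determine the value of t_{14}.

9

Applying the relation repeatedly:
t_4 = -32; t_5 = -45; t_6 = -31; …; t_{11} = -45; t_{12} = -31; t_{13} = -4; t_{14} = 9.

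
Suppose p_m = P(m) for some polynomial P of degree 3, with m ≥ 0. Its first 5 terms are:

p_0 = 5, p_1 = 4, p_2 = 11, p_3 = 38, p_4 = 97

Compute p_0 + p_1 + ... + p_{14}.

1st diffs: -1, 7, 27, 59.
2nd diffs: 8, 20, 32.
3rd diffs: 12, 12 (constant).
Newton forward-difference form: p_m = 5 + (-1)·C(m,1) + 8·C(m,2) + 12·C(m,3).
Continuing: …, 200, 359, 586, 893, …, p_{14} = 5087.
Summing m = 0..14 (15 terms) gives 19990.

19990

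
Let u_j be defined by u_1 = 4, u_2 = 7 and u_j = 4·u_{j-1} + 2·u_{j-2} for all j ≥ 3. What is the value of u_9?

275904

Step forward from the initial values:
u_3 = 36;  u_4 = 158;  u_5 = 704;  u_6 = 3132;  u_7 = 13936;  u_8 = 62008;  u_9 = 275904.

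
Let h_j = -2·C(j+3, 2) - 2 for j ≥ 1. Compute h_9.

-134

C(12, 2) = 66, so h_9 = -134.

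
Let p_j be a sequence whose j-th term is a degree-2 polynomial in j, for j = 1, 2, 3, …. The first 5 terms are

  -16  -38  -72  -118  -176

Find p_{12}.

-918

1st diffs: -22, -34, -46, -58.
2nd diffs: -12, -12, -12 (constant).
Newton forward-difference form: p_j = -16 + (-22)·C(j-1,1) + (-12)·C(j-1,2).
At j = 12: j-1 = 11, so p_{12} = -16 - 242 - 660 = -918.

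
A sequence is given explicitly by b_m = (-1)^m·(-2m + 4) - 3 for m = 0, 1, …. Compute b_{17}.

27

(-1)^17 = -1; -2m + 4 at m=17 is -30; so b_{17} = 27.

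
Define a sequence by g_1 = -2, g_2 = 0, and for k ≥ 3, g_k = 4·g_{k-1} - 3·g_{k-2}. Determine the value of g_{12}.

Step forward from the initial values:
g_3 = 6, g_4 = 24, g_5 = 78, g_6 = 240, g_7 = 726, g_8 = 2184, g_9 = 6558, g_{10} = 19680, g_{11} = 59046, g_{12} = 177144.
(Characteristic roots are 3 and 1.)

177144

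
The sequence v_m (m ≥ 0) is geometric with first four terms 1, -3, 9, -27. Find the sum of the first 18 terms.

-96855122

Common ratio r = -3.
v_m = 1·(-3)^(m-0).
S = 1·((-3)^18 - 1)/(-3 - 1) = 1·(387420489 - 1)/(-4) = -96855122.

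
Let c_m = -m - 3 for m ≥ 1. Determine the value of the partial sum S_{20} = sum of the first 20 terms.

Over m = 1..20: Σm = 210.
Total = (-1)·210 + (-3)·20 = -270.

-270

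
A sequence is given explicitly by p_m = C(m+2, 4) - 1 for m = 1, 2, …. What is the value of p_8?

C(10, 4) = 210, so p_8 = 209.

209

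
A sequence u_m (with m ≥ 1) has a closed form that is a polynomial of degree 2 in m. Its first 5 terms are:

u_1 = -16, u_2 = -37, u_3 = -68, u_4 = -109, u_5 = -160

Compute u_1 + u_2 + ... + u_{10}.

-2305

1st diffs: -21, -31, -41, -51.
2nd diffs: -10, -10, -10 (constant).
Newton forward-difference form: u_m = -16 + (-21)·C(m-1,1) + (-10)·C(m-1,2).
Continuing: …, -221, -292, -373, -464, …, u_{10} = -565.
Summing m = 1..10 (10 terms) gives -2305.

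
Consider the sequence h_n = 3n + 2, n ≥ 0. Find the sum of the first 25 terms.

950

Over n = 0..24: Σn = 300.
Total = (3)·300 + (2)·25 = 950.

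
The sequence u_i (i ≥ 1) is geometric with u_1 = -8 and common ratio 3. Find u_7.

-5832

u_i = (-8)·3^(i-1).
u_7 = (-8)·3^6 = -5832.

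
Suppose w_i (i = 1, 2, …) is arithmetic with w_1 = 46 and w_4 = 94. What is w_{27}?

Common difference d = (94 - 46) / (4 - 1) = 16.
w_i = 46 + (i - 1)·16.
w_{27} = 46 + 26·16 = 462.

462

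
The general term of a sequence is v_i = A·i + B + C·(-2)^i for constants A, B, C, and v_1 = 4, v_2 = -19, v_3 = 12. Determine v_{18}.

Plug in i = 1, 2, 3: A + B - 2C = 4; 2A + B + 4C = -19; 3A + B - 8C = 12.
Subtracting the first from the second: A + 6C = -23.
Subtracting the second from the third: A - 12C = 31.
Solving: C = -3, A = -5, then B = 3.
Therefore v_{18} = -90 + 3 + (-3)·262144 = -786519.

-786519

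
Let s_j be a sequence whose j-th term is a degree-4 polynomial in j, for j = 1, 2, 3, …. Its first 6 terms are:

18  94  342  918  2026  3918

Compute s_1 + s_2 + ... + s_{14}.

322028

1st diffs: 76, 248, 576, 1108, 1892.
2nd diffs: 172, 328, 532, 784.
3rd diffs: 156, 204, 252.
4th diffs: 48, 48 (constant).
Newton forward-difference form: s_j = 18 + 76·C(j-1,1) + 172·C(j-1,2) + 156·C(j-1,3) + 48·C(j-1,4).
Continuing: …, 6894, 11302, 17538, 26046, …, s_{14} = 93358.
Summing j = 1..14 (14 terms) gives 322028.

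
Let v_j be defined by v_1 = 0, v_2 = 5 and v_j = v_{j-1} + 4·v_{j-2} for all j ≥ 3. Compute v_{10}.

Applying the relation repeatedly:
v_3 = 5; v_4 = 25; v_5 = 45; v_6 = 145; v_7 = 325; v_8 = 905; v_9 = 2205; v_{10} = 5825.

5825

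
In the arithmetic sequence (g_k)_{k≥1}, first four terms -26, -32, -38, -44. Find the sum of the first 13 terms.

Common difference d = -6.
g_k = -26 + (k - 1)·(-6).
g_{13} = -98; S = 13·(-26 + (-98))/2 = -806.

-806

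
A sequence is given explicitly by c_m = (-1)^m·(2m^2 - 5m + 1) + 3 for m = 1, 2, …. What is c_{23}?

-941

(-1)^23 = -1; 2m^2 - 5m + 1 at m=23 is 944; so c_{23} = -941.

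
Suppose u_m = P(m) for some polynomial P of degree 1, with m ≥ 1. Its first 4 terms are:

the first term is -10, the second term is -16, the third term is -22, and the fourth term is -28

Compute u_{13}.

-82

1st diffs: -6, -6, -6 (constant).
So u_m = -6m - 4.
Evaluating at m = 13 gives u_{13} = -82.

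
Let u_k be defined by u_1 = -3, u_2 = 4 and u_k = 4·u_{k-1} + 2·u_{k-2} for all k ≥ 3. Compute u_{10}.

369984

Iterate the recurrence:
u_3 = 10  u_4 = 48  u_5 = 212  u_6 = 944  u_7 = 4200  u_8 = 18688  u_9 = 83152  u_{10} = 369984.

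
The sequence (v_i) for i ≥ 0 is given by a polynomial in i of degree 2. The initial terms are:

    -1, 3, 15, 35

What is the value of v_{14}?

1st diffs: 4, 12, 20.
2nd diffs: 8, 8 (constant).
Newton forward-difference form: v_i = -1 + 4·C(i,1) + 8·C(i,2).
At i = 14: i = 14, so v_{14} = -1 + 56 + 728 = 783.

783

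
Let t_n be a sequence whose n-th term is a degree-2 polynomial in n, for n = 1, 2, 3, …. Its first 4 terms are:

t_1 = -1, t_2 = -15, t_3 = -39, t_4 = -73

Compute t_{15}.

-1107

1st diffs: -14, -24, -34.
2nd diffs: -10, -10 (constant).
Newton forward-difference form: t_n = -1 + (-14)·C(n-1,1) + (-10)·C(n-1,2).
At n = 15: n-1 = 14, so t_{15} = -1 - 196 - 910 = -1107.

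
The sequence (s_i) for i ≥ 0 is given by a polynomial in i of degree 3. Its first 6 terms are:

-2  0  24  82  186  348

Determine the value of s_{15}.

7798

1st diffs: 2, 24, 58, 104, 162.
2nd diffs: 22, 34, 46, 58.
3rd diffs: 12, 12, 12 (constant).
So s_i = 2i^3 + 5i^2 - 5i - 2.
Evaluating at i = 15 gives s_{15} = 7798.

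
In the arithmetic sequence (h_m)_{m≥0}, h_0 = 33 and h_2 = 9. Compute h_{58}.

-663

Common difference d = (9 - 33) / (2 - 0) = -12.
h_m = 33 + (m - 0)·(-12).
h_{58} = 33 + 58·(-12) = -663.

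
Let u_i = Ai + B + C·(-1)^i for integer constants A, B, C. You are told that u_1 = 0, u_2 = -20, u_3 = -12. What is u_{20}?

-128

The three given values yield: A + B - C = 0; 2A + B + C = -20; 3A + B - C = -12.
Subtracting the first from the second: A + 2C = -20.
Subtracting the second from the third: A - 2C = 8.
Solving: C = -7, A = -6, then B = -1.
So u_i = -6·i + (-1) + (-7)·(-1)^i; at i=20 this is -128.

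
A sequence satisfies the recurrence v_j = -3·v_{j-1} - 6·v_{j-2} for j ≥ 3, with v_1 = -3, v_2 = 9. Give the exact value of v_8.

v_3 = -9;  v_4 = -27;  v_5 = 135;  v_6 = -243;  v_7 = -81;  v_8 = 1701.

1701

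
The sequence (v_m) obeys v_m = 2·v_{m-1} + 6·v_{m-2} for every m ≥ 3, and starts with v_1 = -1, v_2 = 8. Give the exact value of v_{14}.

Applying the relation repeatedly:
v_3 = 10;  v_4 = 68;  v_5 = 196;  …;  v_{11} = 497824;  v_{12} = 1816640;  v_{13} = 6620224;  v_{14} = 24140288.

24140288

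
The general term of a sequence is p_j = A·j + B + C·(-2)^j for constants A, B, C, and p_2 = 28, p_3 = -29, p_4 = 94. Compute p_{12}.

20518

Plug in j = 2, 3, 4: 2A + B + 4C = 28; 3A + B - 8C = -29; 4A + B + 16C = 94.
Subtracting the first from the second: A - 12C = -57.
Subtracting the second from the third: A + 24C = 123.
Solving: C = 5, A = 3, then B = 2.
Therefore p_{12} = 36 + 2 + 5·4096 = 20518.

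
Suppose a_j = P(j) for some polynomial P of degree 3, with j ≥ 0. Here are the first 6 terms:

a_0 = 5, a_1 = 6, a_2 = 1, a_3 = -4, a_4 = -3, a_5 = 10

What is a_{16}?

1st diffs: 1, -5, -5, 1, 13.
2nd diffs: -6, 0, 6, 12.
3rd diffs: 6, 6, 6 (constant).
Newton forward-difference form: a_j = 5 + 1·C(j,1) + (-6)·C(j,2) + 6·C(j,3).
At j = 16: j = 16, so a_{16} = 5 + 16 - 720 + 3360 = 2661.

2661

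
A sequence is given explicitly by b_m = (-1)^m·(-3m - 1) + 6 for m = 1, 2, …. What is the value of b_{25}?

82

(-1)^25 = -1; -3m - 1 at m=25 is -76; so b_{25} = 82.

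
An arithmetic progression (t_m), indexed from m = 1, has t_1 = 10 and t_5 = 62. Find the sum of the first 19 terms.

2413

Common difference d = (62 - 10) / (5 - 1) = 13.
t_m = 10 + (m - 1)·13.
t_{19} = 244; S = 19·(10 + 244)/2 = 2413.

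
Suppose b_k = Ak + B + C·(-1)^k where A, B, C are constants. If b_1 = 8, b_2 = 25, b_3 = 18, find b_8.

55

The three given values yield: A + B - C = 8; 2A + B + C = 25; 3A + B - C = 18.
Subtracting the first from the second: A + 2C = 17.
Subtracting the second from the third: A - 2C = -7.
Solving: C = 6, A = 5, then B = 9.
So b_k = 5·k + 9 + 6·(-1)^k; at k=8 this is 55.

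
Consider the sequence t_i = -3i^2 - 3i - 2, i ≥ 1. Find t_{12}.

-470

t_{12} = -3·12^2 - 3·12 - 2 = -470.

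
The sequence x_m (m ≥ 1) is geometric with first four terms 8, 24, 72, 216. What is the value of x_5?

Common ratio r = 3.
x_m = 8·3^(m-1).
x_5 = 8·3^4 = 648.

648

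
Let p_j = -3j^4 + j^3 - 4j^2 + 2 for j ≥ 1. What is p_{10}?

-29398

p_{10} = -3·10^4 + 1·10^3 - 4·10^2 + 2 = -29398.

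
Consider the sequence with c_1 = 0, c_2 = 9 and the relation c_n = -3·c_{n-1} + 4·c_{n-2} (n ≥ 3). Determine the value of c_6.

1845

Applying the relation repeatedly:
c_3 = -27  c_4 = 117  c_5 = -459  c_6 = 1845.
(Characteristic roots are 1 and -4.)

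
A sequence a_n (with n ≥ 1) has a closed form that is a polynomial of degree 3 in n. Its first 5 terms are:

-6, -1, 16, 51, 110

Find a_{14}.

2711

1st diffs: 5, 17, 35, 59.
2nd diffs: 12, 18, 24.
3rd diffs: 6, 6 (constant).
Newton forward-difference form: a_n = -6 + 5·C(n-1,1) + 12·C(n-1,2) + 6·C(n-1,3).
At n = 14: n-1 = 13, so a_{14} = -6 + 65 + 936 + 1716 = 2711.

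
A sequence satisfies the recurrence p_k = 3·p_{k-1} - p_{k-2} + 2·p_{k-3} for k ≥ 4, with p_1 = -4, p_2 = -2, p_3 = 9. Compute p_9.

3617

Compute successive terms:
p_4 = 21, p_5 = 50, p_6 = 147, p_7 = 433, p_8 = 1252, p_9 = 3617.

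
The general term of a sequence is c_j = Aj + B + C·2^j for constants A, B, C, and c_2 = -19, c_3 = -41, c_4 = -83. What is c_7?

-649

The three given values yield: 2A + B + 4C = -19; 3A + B + 8C = -41; 4A + B + 16C = -83.
Subtracting the first from the second: A + 4C = -22.
Subtracting the second from the third: A + 8C = -42.
Solving: C = -5, A = -2, then B = 5.
Therefore c_7 = -14 + 5 + (-5)·128 = -649.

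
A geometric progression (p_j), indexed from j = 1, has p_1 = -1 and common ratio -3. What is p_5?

-81

p_j = (-1)·(-3)^(j-1).
p_5 = (-1)·(-3)^4 = -81.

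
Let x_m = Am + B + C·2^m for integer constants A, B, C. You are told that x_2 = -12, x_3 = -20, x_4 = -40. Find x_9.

-1508

Write the equations: 2A + B + 4C = -12; 3A + B + 8C = -20; 4A + B + 16C = -40.
Subtracting the first from the second: A + 4C = -8.
Subtracting the second from the third: A + 8C = -20.
Solving: C = -3, A = 4, then B = -8.
So x_m = 4·m + (-8) + (-3)·2^m; at m=9 this is -1508.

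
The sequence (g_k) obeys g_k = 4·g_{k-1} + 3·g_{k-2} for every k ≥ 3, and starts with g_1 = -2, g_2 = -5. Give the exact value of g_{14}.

Step forward from the initial values:
g_3 = -26  g_4 = -119  g_5 = -554  …  g_{11} = -5568458  g_{12} = -25869671  g_{13} = -120184058  g_{14} = -558345245.

-558345245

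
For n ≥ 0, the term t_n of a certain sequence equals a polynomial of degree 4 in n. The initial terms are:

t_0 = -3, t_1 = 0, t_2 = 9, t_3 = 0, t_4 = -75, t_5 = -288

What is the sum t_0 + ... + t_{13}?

1st diffs: 3, 9, -9, -75, -213.
2nd diffs: 6, -18, -66, -138.
3rd diffs: -24, -48, -72.
4th diffs: -24, -24 (constant).
Newton forward-difference form: t_n = -3 + 3·C(n,1) + 6·C(n,2) + (-24)·C(n,3) + (-24)·C(n,4).
Continuing: …, -735, -1536, -2835, -4800, …, t_{13} = -23520.
Summing n = 0..13 (14 terms) gives -69657.

-69657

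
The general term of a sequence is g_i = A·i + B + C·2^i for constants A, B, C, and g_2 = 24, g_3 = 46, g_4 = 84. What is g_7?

550

At i = 2, 3, 4: 2A + B + 4C = 24; 3A + B + 8C = 46; 4A + B + 16C = 84.
Subtracting the first from the second: A + 4C = 22.
Subtracting the second from the third: A + 8C = 38.
Solving: C = 4, A = 6, then B = -4.
Hence g_7 = 6·7 + (-4) + 4·128 = 550.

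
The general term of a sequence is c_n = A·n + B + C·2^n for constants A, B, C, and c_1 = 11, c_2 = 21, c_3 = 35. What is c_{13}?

At n = 1, 2, 3: A + B + 2C = 11; 2A + B + 4C = 21; 3A + B + 8C = 35.
Subtracting the first from the second: A + 2C = 10.
Subtracting the second from the third: A + 4C = 14.
Solving: C = 2, A = 6, then B = 1.
Therefore c_{13} = 78 + 1 + 2·8192 = 16463.

16463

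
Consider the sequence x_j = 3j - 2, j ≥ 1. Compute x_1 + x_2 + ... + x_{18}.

Over j = 1..18: Σj = 171.
Total = (3)·171 + (-2)·18 = 477.

477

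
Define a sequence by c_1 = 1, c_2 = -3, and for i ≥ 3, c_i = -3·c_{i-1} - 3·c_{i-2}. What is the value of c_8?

81

c_3 = 6;  c_4 = -9;  c_5 = 9;  c_6 = 0;  c_7 = -27;  c_8 = 81.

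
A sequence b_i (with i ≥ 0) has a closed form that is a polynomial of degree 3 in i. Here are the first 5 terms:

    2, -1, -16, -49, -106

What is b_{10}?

-1288

1st diffs: -3, -15, -33, -57.
2nd diffs: -12, -18, -24.
3rd diffs: -6, -6 (constant).
Newton forward-difference form: b_i = 2 + (-3)·C(i,1) + (-12)·C(i,2) + (-6)·C(i,3).
At i = 10: i = 10, so b_{10} = 2 - 30 - 540 - 720 = -1288.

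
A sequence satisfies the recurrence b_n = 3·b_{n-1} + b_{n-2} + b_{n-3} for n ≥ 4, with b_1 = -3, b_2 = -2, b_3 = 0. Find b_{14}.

-963732

b_4 = -5; b_5 = -17; b_6 = -56; …; b_{11} = -24892; b_{12} = -84209; b_{13} = -284877; b_{14} = -963732.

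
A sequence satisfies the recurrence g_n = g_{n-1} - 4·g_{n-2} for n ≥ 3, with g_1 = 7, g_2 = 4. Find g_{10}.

2648

g_3 = -24  g_4 = -40  g_5 = 56  g_6 = 216  g_7 = -8  g_8 = -872  g_9 = -840  g_{10} = 2648.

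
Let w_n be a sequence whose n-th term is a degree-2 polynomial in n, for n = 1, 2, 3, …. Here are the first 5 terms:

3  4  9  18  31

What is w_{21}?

1st diffs: 1, 5, 9, 13.
2nd diffs: 4, 4, 4 (constant).
So w_n = 2n^2 - 5n + 6.
Evaluating at n = 21 gives w_{21} = 783.

783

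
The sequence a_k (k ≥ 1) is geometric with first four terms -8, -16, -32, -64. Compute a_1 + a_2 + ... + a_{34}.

Common ratio r = 2.
a_k = (-8)·2^(k-1).
S = (-8)·(2^34 - 1)/(2 - 1) = (-8)·(17179869184 - 1)/(1) = -137438953464.

-137438953464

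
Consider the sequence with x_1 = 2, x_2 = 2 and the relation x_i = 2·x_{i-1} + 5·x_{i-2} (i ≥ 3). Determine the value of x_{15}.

Iterate the recurrence:
x_3 = 14;  x_4 = 38;  x_5 = 146;  …;  x_{12} = 822758;  x_{13} = 2838386;  x_{14} = 9790562;  x_{15} = 33773054.

33773054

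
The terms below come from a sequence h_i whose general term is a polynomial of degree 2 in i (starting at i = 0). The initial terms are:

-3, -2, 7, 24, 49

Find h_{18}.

1st diffs: 1, 9, 17, 25.
2nd diffs: 8, 8, 8 (constant).
Newton forward-difference form: h_i = -3 + 1·C(i,1) + 8·C(i,2).
At i = 18: i = 18, so h_{18} = -3 + 18 + 1224 = 1239.

1239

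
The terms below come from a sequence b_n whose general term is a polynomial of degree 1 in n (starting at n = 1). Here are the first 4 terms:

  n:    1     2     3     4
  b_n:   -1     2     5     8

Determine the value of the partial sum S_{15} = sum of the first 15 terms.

1st diffs: 3, 3, 3 (constant).
So b_n = 3n - 4.
Continuing: …, 11, 14, 17, 20, …, b_{15} = 41.
Summing n = 1..15 (15 terms) gives 300.

300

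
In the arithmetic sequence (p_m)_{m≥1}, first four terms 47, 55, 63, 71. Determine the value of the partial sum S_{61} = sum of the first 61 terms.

Common difference d = 8.
p_m = 47 + (m - 1)·8.
p_{61} = 527; S = 61·(47 + 527)/2 = 17507.

17507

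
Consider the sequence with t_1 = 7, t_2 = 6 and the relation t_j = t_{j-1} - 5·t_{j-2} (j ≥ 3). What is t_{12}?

Iterate the recurrence:
t_3 = -29, t_4 = -59, t_5 = 86, t_6 = 381, t_7 = -49, t_8 = -1954, t_9 = -1709, t_{10} = 8061, t_{11} = 16606, t_{12} = -23699.

-23699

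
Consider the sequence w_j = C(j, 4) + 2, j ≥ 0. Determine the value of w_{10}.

C(10, 4) = 210, so w_{10} = 212.

212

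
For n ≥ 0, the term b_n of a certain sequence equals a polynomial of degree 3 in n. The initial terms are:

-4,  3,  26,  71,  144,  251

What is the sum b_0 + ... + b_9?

3455

1st diffs: 7, 23, 45, 73, 107.
2nd diffs: 16, 22, 28, 34.
3rd diffs: 6, 6, 6 (constant).
Newton forward-difference form: b_n = -4 + 7·C(n,1) + 16·C(n,2) + 6·C(n,3).
Continuing: 398, 591, 836, 1139.
Summing n = 0..9 (10 terms) gives 3455.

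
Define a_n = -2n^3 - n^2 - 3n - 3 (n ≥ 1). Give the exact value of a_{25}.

-31953

a_{25} = -2·25^3 - 1·25^2 - 3·25 - 3 = -31953.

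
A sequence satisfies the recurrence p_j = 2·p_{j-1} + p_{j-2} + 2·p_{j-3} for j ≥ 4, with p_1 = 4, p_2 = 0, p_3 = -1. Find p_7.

Step forward from the initial values:
p_4 = 6, p_5 = 11, p_6 = 26, p_7 = 75.

75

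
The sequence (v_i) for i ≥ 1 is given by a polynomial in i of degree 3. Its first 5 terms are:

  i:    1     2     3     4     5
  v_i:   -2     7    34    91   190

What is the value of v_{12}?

1st diffs: 9, 27, 57, 99.
2nd diffs: 18, 30, 42.
3rd diffs: 12, 12 (constant).
So v_i = 2i^3 - 3i^2 + 4i - 5.
Evaluating at i = 12 gives v_{12} = 3067.

3067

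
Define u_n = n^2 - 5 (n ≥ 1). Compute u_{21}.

u_{21} = 1·21^2 - 5 = 436.

436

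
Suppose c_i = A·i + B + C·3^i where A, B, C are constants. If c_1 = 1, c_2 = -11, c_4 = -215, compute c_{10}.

At i = 1, 2, 4: A + B + 3C = 1; 2A + B + 9C = -11; 4A + B + 81C = -215.
Subtracting the first from the second: A + 6C = -12.
Subtracting the second from the third: 2A + 72C = -204.
Solving: C = -3, A = 6, then B = 4.
Hence c_{10} = 6·10 + 4 + (-3)·59049 = -177083.

-177083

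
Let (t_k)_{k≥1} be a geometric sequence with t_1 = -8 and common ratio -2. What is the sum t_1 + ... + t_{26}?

t_k = (-8)·(-2)^(k-1).
S = (-8)·((-2)^26 - 1)/(-2 - 1) = (-8)·(67108864 - 1)/(-3) = 178956968.

178956968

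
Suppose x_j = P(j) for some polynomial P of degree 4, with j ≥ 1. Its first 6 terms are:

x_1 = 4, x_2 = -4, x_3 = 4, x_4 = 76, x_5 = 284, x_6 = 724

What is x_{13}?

23404

1st diffs: -8, 8, 72, 208, 440.
2nd diffs: 16, 64, 136, 232.
3rd diffs: 48, 72, 96.
4th diffs: 24, 24 (constant).
Newton forward-difference form: x_j = 4 + (-8)·C(j-1,1) + 16·C(j-1,2) + 48·C(j-1,3) + 24·C(j-1,4).
At j = 13: j-1 = 12, so x_{13} = 4 - 96 + 1056 + 10560 + 11880 = 23404.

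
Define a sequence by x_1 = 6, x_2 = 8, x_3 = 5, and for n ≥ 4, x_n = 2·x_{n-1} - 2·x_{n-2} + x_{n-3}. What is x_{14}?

Iterate the recurrence:
x_4 = 0  x_5 = -2  x_6 = 1  …  x_{11} = -2  x_{12} = 1  x_{13} = 6  x_{14} = 8.

8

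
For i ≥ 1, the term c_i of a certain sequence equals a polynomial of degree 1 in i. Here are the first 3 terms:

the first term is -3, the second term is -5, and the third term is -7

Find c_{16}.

-33

1st diffs: -2, -2 (constant).
So c_i = -2i - 1.
Evaluating at i = 16 gives c_{16} = -33.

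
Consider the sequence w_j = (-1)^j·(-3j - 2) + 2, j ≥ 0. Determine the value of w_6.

-18

(-1)^6 = 1; -3j - 2 at j=6 is -20; so w_6 = -18.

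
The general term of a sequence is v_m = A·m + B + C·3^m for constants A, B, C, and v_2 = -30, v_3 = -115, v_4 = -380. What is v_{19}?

Write the equations: 2A + B + 9C = -30; 3A + B + 27C = -115; 4A + B + 81C = -380.
Subtracting the first from the second: A + 18C = -85.
Subtracting the second from the third: A + 54C = -265.
Solving: C = -5, A = 5, then B = 5.
Hence v_{19} = 5·19 + 5 + (-5)·1162261467 = -5811307235.

-5811307235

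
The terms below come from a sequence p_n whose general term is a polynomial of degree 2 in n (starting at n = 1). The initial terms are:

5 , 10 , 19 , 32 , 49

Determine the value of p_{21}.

1st diffs: 5, 9, 13, 17.
2nd diffs: 4, 4, 4 (constant).
Newton forward-difference form: p_n = 5 + 5·C(n-1,1) + 4·C(n-1,2).
At n = 21: n-1 = 20, so p_{21} = 5 + 100 + 760 = 865.

865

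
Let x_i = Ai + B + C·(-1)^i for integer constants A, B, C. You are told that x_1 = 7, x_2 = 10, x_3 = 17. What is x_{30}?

150

At i = 1, 2, 3: A + B - C = 7; 2A + B + C = 10; 3A + B - C = 17.
Subtracting the first from the second: A + 2C = 3.
Subtracting the second from the third: A - 2C = 7.
Solving: C = -1, A = 5, then B = 1.
Hence x_{30} = 5·30 + 1 + (-1)·1 = 150.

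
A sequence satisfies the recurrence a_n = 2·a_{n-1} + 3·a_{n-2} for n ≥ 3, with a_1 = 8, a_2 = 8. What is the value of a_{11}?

a_3 = 40  a_4 = 104  a_5 = 328  a_6 = 968  a_7 = 2920  a_8 = 8744  a_9 = 26248  a_{10} = 78728  a_{11} = 236200.
(Characteristic roots are 3 and -1.)

236200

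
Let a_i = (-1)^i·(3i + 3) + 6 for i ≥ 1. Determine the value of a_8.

(-1)^8 = 1; 3i + 3 at i=8 is 27; so a_8 = 33.

33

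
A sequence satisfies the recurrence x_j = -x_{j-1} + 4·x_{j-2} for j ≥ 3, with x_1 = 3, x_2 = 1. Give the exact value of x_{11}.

Step forward from the initial values:
x_3 = 11, x_4 = -7, x_5 = 51, x_6 = -79, x_7 = 283, x_8 = -599, x_9 = 1731, x_{10} = -4127, x_{11} = 11051.

11051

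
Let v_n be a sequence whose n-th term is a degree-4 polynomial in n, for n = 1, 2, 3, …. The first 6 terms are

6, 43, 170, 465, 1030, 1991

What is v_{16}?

1st diffs: 37, 127, 295, 565, 961.
2nd diffs: 90, 168, 270, 396.
3rd diffs: 78, 102, 126.
4th diffs: 24, 24 (constant).
Newton forward-difference form: v_n = 6 + 37·C(n-1,1) + 90·C(n-1,2) + 78·C(n-1,3) + 24·C(n-1,4).
At n = 16: n-1 = 15, so v_{16} = 6 + 555 + 9450 + 35490 + 32760 = 78261.

78261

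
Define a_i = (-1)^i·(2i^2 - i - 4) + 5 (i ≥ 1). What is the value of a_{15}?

(-1)^15 = -1; 2i^2 - i - 4 at i=15 is 431; so a_{15} = -426.

-426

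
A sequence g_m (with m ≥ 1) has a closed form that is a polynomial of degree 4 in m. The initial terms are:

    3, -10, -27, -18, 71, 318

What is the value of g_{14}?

25262

1st diffs: -13, -17, 9, 89, 247.
2nd diffs: -4, 26, 80, 158.
3rd diffs: 30, 54, 78.
4th diffs: 24, 24 (constant).
Newton forward-difference form: g_m = 3 + (-13)·C(m-1,1) + (-4)·C(m-1,2) + 30·C(m-1,3) + 24·C(m-1,4).
At m = 14: m-1 = 13, so g_{14} = 3 - 169 - 312 + 8580 + 17160 = 25262.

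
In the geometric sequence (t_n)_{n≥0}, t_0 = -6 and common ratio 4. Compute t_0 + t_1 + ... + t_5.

t_n = (-6)·4^(n-0).
S = (-6)·(4^6 - 1)/(4 - 1) = (-6)·(4096 - 1)/(3) = -8190.

-8190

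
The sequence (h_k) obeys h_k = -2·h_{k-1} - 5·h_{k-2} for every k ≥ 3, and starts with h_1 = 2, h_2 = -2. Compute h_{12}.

Step forward from the initial values:
h_3 = -6, h_4 = 22, h_5 = -14, h_6 = -82, h_7 = 234, h_8 = -58, h_9 = -1054, h_{10} = 2398, h_{11} = 474, h_{12} = -12938.

-12938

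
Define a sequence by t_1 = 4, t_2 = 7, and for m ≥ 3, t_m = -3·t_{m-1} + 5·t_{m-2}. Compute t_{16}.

900048278

Step forward from the initial values:
t_3 = -1;  t_4 = 38;  t_5 = -119;  …;  t_{13} = -12212924;  t_{14} = 51203887;  t_{15} = -214676281;  t_{16} = 900048278.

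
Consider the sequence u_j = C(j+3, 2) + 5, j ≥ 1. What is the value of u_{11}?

96

C(14, 2) = 91, so u_{11} = 96.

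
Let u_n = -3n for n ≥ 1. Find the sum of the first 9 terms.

Over n = 1..9: Σn = 45.
Total = (-3)·45 = -135.

-135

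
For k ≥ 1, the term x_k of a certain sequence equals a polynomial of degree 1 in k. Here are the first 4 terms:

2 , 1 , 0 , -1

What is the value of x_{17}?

-14

1st diffs: -1, -1, -1 (constant).
So x_k = -k + 3.
Evaluating at k = 17 gives x_{17} = -14.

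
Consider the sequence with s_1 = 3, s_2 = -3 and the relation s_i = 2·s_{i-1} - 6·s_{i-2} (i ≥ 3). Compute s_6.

Iterate the recurrence:
s_3 = -24, s_4 = -30, s_5 = 84, s_6 = 348.

348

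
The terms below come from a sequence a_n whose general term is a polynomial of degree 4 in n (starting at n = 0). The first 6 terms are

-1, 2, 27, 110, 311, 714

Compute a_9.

1st diffs: 3, 25, 83, 201, 403.
2nd diffs: 22, 58, 118, 202.
3rd diffs: 36, 60, 84.
4th diffs: 24, 24 (constant).
So a_n = n^4 + 4n^2 - 2n - 1.
Evaluating at n = 9 gives a_9 = 6866.

6866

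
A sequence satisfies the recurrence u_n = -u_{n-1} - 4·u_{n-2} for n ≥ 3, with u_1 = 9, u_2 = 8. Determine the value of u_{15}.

176836

Step forward from the initial values:
u_3 = -44;  u_4 = 12;  u_5 = 164;  …;  u_{12} = 18892;  u_{13} = -33756;  u_{14} = -41812;  u_{15} = 176836.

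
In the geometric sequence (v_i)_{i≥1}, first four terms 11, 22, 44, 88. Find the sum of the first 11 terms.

22517

Common ratio r = 2.
v_i = 11·2^(i-1).
S = 11·(2^11 - 1)/(2 - 1) = 11·(2048 - 1)/(1) = 22517.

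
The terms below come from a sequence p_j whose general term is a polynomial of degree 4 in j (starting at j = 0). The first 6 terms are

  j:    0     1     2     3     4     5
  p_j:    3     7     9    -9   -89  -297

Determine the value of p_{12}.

1st diffs: 4, 2, -18, -80, -208.
2nd diffs: -2, -20, -62, -128.
3rd diffs: -18, -42, -66.
4th diffs: -24, -24 (constant).
Newton forward-difference form: p_j = 3 + 4·C(j,1) + (-2)·C(j,2) + (-18)·C(j,3) + (-24)·C(j,4).
At j = 12: j = 12, so p_{12} = 3 + 48 - 132 - 3960 - 11880 = -15921.

-15921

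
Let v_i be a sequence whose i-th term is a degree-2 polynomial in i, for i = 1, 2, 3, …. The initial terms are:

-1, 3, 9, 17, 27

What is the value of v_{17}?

1st diffs: 4, 6, 8, 10.
2nd diffs: 2, 2, 2 (constant).
Newton forward-difference form: v_i = -1 + 4·C(i-1,1) + 2·C(i-1,2).
At i = 17: i-1 = 16, so v_{17} = -1 + 64 + 240 = 303.

303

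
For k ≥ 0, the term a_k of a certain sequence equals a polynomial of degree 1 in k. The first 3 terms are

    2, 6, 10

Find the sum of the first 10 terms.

200

1st diffs: 4, 4 (constant).
So a_k = 4k + 2.
Continuing: …, 14, 18, 22, 26, …, a_9 = 38.
Summing k = 0..9 (10 terms) gives 200.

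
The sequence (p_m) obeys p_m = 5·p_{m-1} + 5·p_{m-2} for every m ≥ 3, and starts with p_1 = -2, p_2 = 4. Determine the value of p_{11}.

16150000

Iterate the recurrence:
p_3 = 10;  p_4 = 70;  p_5 = 400;  p_6 = 2350;  p_7 = 13750;  p_8 = 80500;  p_9 = 471250;  p_{10} = 2758750;  p_{11} = 16150000.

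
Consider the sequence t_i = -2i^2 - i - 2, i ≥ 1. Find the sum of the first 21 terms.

-6895

Over i = 1..21: Σi = 231, Σi² = 3311.
Total = (-2)·3311 + (-1)·231 + (-2)·21 = -6895.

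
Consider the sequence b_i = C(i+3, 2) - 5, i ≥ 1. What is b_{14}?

131

C(17, 2) = 136, so b_{14} = 131.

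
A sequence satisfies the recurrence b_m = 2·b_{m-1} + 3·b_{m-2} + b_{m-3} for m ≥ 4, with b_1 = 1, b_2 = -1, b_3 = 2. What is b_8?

249

Iterate the recurrence:
b_4 = 2  b_5 = 9  b_6 = 26  b_7 = 81  b_8 = 249.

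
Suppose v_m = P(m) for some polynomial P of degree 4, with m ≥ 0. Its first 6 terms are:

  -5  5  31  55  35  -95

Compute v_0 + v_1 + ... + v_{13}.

-59402

1st diffs: 10, 26, 24, -20, -130.
2nd diffs: 16, -2, -44, -110.
3rd diffs: -18, -42, -66.
4th diffs: -24, -24 (constant).
So v_m = -m^4 + 3m^3 + 6m^2 + 2m - 5.
Continuing: …, -425, -1069, -2165, -3875, …, v_{13} = -20935.
Summing m = 0..13 (14 terms) gives -59402.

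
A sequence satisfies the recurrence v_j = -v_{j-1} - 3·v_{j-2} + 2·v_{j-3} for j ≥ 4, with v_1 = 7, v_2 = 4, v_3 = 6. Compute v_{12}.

1166

Compute successive terms:
v_4 = -4; v_5 = -6; v_6 = 30; v_7 = -20; v_8 = -82; v_9 = 202; v_{10} = 4; v_{11} = -774; v_{12} = 1166.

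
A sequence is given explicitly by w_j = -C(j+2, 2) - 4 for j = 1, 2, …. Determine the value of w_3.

C(5, 2) = 10, so w_3 = -14.

-14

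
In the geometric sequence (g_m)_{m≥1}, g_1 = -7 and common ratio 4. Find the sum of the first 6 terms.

-9555

g_m = (-7)·4^(m-1).
S = (-7)·(4^6 - 1)/(4 - 1) = (-7)·(4096 - 1)/(3) = -9555.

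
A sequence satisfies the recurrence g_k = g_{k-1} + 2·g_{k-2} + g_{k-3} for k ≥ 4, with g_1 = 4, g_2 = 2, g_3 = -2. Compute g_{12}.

1284

g_4 = 6  g_5 = 4  g_6 = 14  g_7 = 28  g_8 = 60  g_9 = 130  g_{10} = 278  g_{11} = 598  g_{12} = 1284.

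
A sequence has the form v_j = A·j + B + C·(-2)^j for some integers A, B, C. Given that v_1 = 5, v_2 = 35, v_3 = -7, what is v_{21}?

-8388475

The three given values yield: A + B - 2C = 5; 2A + B + 4C = 35; 3A + B - 8C = -7.
Subtracting the first from the second: A + 6C = 30.
Subtracting the second from the third: A - 12C = -42.
Solving: C = 4, A = 6, then B = 7.
Therefore v_{21} = 126 + 7 + 4·(-2097152) = -8388475.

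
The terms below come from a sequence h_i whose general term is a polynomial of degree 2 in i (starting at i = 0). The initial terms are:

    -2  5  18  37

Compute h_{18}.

1042

1st diffs: 7, 13, 19.
2nd diffs: 6, 6 (constant).
So h_i = 3i^2 + 4i - 2.
Evaluating at i = 18 gives h_{18} = 1042.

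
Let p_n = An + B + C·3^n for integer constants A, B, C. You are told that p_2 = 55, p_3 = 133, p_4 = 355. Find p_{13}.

Write the equations: 2A + B + 9C = 55; 3A + B + 27C = 133; 4A + B + 81C = 355.
Subtracting the first from the second: A + 18C = 78.
Subtracting the second from the third: A + 54C = 222.
Solving: C = 4, A = 6, then B = 7.
So p_n = 6·n + 7 + 4·3^n; at n=13 this is 6377377.

6377377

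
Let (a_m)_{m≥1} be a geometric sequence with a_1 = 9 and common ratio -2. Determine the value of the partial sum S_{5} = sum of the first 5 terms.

a_m = 9·(-2)^(m-1).
S = 9·((-2)^5 - 1)/(-2 - 1) = 9·(-32 - 1)/(-3) = 99.

99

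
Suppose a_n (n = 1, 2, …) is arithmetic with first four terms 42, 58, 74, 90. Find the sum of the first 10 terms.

1140

Common difference d = 16.
a_n = 42 + (n - 1)·16.
a_{10} = 186; S = 10·(42 + 186)/2 = 1140.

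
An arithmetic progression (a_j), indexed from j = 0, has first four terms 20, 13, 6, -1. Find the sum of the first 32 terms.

-2832

Common difference d = -7.
a_j = 20 + (j - 0)·(-7).
a_{31} = -197; S = 32·(20 + (-197))/2 = -2832.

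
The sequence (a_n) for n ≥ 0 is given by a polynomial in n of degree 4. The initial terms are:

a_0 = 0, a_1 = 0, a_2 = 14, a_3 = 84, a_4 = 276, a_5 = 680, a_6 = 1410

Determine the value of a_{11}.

1st diffs: 0, 14, 70, 192, 404, 730.
2nd diffs: 14, 56, 122, 212, 326.
3rd diffs: 42, 66, 90, 114.
4th diffs: 24, 24, 24 (constant).
Newton forward-difference form: a_n = 14·C(n,2) + 42·C(n,3) + 24·C(n,4).
At n = 11: n = 11, so a_{11} = 770 + 6930 + 7920 = 15620.

15620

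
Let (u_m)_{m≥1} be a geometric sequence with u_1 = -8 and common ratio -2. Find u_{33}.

-34359738368

u_m = (-8)·(-2)^(m-1).
u_{33} = (-8)·(-2)^32 = -34359738368.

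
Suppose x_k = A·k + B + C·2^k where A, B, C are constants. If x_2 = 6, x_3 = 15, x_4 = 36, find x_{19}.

1572807

Write the equations: 2A + B + 4C = 6; 3A + B + 8C = 15; 4A + B + 16C = 36.
Subtracting the first from the second: A + 4C = 9.
Subtracting the second from the third: A + 8C = 21.
Solving: C = 3, A = -3, then B = 0.
Hence x_{19} = -3·19 + 0 + 3·524288 = 1572807.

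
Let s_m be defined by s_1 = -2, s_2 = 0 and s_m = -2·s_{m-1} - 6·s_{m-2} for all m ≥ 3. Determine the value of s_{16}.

579072

Applying the relation repeatedly:
s_3 = 12; s_4 = -24; s_5 = -24; …; s_{13} = 8832; s_{14} = -236544; s_{15} = 420096; s_{16} = 579072.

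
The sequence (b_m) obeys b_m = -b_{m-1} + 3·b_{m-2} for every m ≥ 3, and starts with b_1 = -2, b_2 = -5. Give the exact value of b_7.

86

Step forward from the initial values:
b_3 = -1;  b_4 = -14;  b_5 = 11;  b_6 = -53;  b_7 = 86.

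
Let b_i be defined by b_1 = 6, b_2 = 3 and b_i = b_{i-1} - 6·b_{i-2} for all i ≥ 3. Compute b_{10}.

18309

b_3 = -33, b_4 = -51, b_5 = 147, b_6 = 453, b_7 = -429, b_8 = -3147, b_9 = -573, b_{10} = 18309.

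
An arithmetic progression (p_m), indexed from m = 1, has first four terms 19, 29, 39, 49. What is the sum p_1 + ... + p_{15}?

Common difference d = 10.
p_m = 19 + (m - 1)·10.
p_{15} = 159; S = 15·(19 + 159)/2 = 1335.

1335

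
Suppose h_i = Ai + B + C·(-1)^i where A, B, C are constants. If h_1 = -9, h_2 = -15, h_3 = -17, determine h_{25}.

-105

At i = 1, 2, 3: A + B - C = -9; 2A + B + C = -15; 3A + B - C = -17.
Subtracting the first from the second: A + 2C = -6.
Subtracting the second from the third: A - 2C = -2.
Solving: C = -1, A = -4, then B = -6.
Hence h_{25} = -4·25 + (-6) + (-1)·(-1) = -105.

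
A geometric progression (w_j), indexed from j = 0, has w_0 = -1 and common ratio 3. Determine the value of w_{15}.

-14348907

w_j = (-1)·3^(j-0).
w_{15} = (-1)·3^15 = -14348907.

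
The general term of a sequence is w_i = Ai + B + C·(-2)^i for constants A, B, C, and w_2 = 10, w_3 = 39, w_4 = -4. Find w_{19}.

At i = 2, 3, 4: 2A + B + 4C = 10; 3A + B - 8C = 39; 4A + B + 16C = -4.
Subtracting the first from the second: A - 12C = 29.
Subtracting the second from the third: A + 24C = -43.
Solving: C = -2, A = 5, then B = 8.
Hence w_{19} = 5·19 + 8 + (-2)·(-524288) = 1048679.

1048679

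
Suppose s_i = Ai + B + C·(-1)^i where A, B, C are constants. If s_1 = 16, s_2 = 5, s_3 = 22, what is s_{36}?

Plug in i = 1, 2, 3: A + B - C = 16; 2A + B + C = 5; 3A + B - C = 22.
Subtracting the first from the second: A + 2C = -11.
Subtracting the second from the third: A - 2C = 17.
Solving: C = -7, A = 3, then B = 6.
Hence s_{36} = 3·36 + 6 + (-7)·1 = 107.

107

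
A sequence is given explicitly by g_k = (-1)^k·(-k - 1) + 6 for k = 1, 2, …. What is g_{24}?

(-1)^24 = 1; -k - 1 at k=24 is -25; so g_{24} = -19.

-19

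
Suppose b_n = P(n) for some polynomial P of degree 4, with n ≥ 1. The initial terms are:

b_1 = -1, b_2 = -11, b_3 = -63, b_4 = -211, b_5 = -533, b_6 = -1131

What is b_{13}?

1st diffs: -10, -52, -148, -322, -598.
2nd diffs: -42, -96, -174, -276.
3rd diffs: -54, -78, -102.
4th diffs: -24, -24 (constant).
So b_n = -n^4 + n^3 - 2n^2 + 4n - 3.
Evaluating at n = 13 gives b_{13} = -26653.

-26653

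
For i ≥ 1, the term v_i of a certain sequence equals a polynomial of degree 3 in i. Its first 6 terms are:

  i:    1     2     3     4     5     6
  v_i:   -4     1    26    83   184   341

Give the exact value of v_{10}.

1st diffs: 5, 25, 57, 101, 157.
2nd diffs: 20, 32, 44, 56.
3rd diffs: 12, 12, 12 (constant).
So v_i = 2i^3 - 2i^2 - 3i - 1.
Evaluating at i = 10 gives v_{10} = 1769.

1769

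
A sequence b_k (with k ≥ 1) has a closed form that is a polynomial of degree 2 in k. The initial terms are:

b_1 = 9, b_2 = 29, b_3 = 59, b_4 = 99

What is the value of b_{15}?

1199

1st diffs: 20, 30, 40.
2nd diffs: 10, 10 (constant).
Newton forward-difference form: b_k = 9 + 20·C(k-1,1) + 10·C(k-1,2).
At k = 15: k-1 = 14, so b_{15} = 9 + 280 + 910 = 1199.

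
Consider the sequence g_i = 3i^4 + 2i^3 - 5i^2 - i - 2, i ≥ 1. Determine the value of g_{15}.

157483

g_{15} = 3·15^4 + 2·15^3 - 5·15^2 - 1·15 - 2 = 157483.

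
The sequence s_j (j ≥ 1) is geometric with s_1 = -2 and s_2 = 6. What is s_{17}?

-86093442

Common ratio r = -3.
s_j = (-2)·(-3)^(j-1).
s_{17} = (-2)·(-3)^16 = -86093442.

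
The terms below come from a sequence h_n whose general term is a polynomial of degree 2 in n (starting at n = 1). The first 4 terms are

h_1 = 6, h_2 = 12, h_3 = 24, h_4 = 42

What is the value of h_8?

1st diffs: 6, 12, 18.
2nd diffs: 6, 6 (constant).
Newton forward-difference form: h_n = 6 + 6·C(n-1,1) + 6·C(n-1,2).
At n = 8: n-1 = 7, so h_8 = 6 + 42 + 126 = 174.

174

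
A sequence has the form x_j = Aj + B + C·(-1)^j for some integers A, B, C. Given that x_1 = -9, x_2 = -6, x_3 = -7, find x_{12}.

4

At j = 1, 2, 3: A + B - C = -9; 2A + B + C = -6; 3A + B - C = -7.
Subtracting the first from the second: A + 2C = 3.
Subtracting the second from the third: A - 2C = -1.
Solving: C = 1, A = 1, then B = -9.
Therefore x_{12} = 12 + (-9) + 1·1 = 4.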